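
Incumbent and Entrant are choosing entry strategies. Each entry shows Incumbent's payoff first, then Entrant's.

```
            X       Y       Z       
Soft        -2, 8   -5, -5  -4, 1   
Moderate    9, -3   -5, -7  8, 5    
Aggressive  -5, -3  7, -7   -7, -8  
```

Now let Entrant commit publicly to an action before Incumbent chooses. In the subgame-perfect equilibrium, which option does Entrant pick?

Z

Incumbent best-responds to each possible Entrant move:
- X: BR = Moderate, leader payoff -3.
- Y: BR = Aggressive, leader payoff -7.
- Z: BR = Moderate, leader payoff 5.
Maximizing over -3, -7, 5, Entrant chooses Z. Subgame-perfect outcome: (Moderate, Z) with payoffs (8, 5).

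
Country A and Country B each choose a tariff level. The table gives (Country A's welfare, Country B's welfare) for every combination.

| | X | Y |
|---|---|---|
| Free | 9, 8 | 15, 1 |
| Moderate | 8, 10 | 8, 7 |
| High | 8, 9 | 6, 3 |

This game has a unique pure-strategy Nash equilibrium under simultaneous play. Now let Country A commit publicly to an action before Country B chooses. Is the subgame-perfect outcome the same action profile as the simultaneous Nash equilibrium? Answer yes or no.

Solve by backward induction (Country A leads).
- Free: BR = X, leader payoff 9.
- Moderate: BR = X, leader payoff 8.
- High: BR = X, leader payoff 8.
Maximizing over 9, 8, 8, Country A chooses Free. Subgame-perfect outcome: (Free, X) with payoffs (9, 8).
Under simultaneous play:
Country A's best replies: X→Free; Y→Free.
Country B's best replies: Free→X; Moderate→X; High→X.
Only (Free, X) has each player best-responding; Nash payoffs (9, 8).
Sequential outcome (Free, X) coincides with the Nash profile (Free, X).

yes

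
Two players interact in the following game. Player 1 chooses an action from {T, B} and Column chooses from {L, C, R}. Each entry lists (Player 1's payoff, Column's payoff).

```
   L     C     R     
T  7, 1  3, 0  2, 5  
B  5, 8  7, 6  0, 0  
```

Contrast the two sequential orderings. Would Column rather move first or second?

second

If Player 1 leads: Column's best replies are T→R, B→L; Player 1's induced payoffs 2, 5; outcome (B, L), payoffs (5, 8).
If Column leads: Player 1's best replies are L→T, C→B, R→T; Column's induced payoffs 1, 6, 5; outcome (B, C), payoffs (7, 6).
Column gets 6 moving first and 8 moving second, so Column prefers to move second.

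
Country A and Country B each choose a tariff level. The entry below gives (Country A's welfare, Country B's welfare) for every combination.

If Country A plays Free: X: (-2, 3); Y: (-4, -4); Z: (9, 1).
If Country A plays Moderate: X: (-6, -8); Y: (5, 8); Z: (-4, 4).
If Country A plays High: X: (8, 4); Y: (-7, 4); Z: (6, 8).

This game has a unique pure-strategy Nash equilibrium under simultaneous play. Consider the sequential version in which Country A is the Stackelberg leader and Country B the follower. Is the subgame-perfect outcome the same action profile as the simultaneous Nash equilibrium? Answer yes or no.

Work backward from Country B's decision.
- Free: BR = X, leader payoff -2.
- Moderate: BR = Y, leader payoff 5.
- High: BR = Z, leader payoff 6.
Country A's induced payoffs are -2, 5, 6, so Country A commits to High. Subgame-perfect outcome: (High, Z) with payoffs (6, 8).
For the simultaneous game, intersect best replies.
Country A's best replies: X→High; Y→Moderate; Z→Free.
Country B's best replies: Free→X; Moderate→Y; High→Z.
Only (Moderate, Y) has each player best-responding; Nash payoffs (5, 8).
Sequential outcome (High, Z) differs from the Nash profile (Moderate, Y).

no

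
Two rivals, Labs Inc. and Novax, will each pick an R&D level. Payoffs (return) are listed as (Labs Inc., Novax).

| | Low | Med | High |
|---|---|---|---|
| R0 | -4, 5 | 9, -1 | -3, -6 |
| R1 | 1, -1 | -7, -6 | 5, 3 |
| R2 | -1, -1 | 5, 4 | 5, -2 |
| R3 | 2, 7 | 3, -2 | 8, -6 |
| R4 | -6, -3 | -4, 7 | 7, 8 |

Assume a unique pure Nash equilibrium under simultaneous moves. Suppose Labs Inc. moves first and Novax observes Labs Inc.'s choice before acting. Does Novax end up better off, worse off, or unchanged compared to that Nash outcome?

Novax best-responds to each possible Labs Inc. move:
- R0 → Novax plays Low (best of 5, -1, -6); Labs Inc. gets -4.
- R1 → Novax plays High (best of -1, -6, 3); Labs Inc. gets 5.
- R2 → Novax plays Med (best of -1, 4, -2); Labs Inc. gets 5.
- R3 → Novax plays Low (best of 7, -2, -6); Labs Inc. gets 2.
- R4 → Novax plays High (best of -3, 7, 8); Labs Inc. gets 7.
Among -4, 5, 5, 2, 7, the best is 7 at R4. Subgame-perfect outcome: (R4, High) with payoffs (7, 8).
Under simultaneous play:
Labs Inc.'s best replies: Low→R3; Med→R0; High→R3.
Novax's best replies: R0→Low; R1→High; R2→Med; R3→Low; R4→High.
The unique mutual best reply is (R3, Low), giving (2, 7).
Novax earns 8 sequentially versus 7 at the Nash outcome: better off.

better off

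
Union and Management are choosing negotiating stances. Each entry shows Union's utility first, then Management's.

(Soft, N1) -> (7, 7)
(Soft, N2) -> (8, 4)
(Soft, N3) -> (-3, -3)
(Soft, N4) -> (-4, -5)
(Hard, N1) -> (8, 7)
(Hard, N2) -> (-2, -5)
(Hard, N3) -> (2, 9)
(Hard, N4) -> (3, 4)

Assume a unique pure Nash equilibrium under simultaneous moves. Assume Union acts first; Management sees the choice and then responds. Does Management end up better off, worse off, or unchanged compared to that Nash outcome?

worse off

Backward induction with Union moving first.
- Soft → Management plays N1 (best of 7, 4, -3, -5); Union gets 7.
- Hard → Management plays N3 (best of 7, -5, 9, 4); Union gets 2.
Maximizing over 7, 2, Union chooses Soft. Subgame-perfect outcome: (Soft, N1) with payoffs (7, 7).
For the simultaneous game, intersect best replies.
Union's best replies: N1→Hard; N2→Soft; N3→Hard; N4→Hard.
Management's best replies: Soft→N1; Hard→N3.
Only (Hard, N3) has each player best-responding; Nash payoffs (2, 9).
Management earns 7 sequentially versus 9 at the Nash outcome: worse off.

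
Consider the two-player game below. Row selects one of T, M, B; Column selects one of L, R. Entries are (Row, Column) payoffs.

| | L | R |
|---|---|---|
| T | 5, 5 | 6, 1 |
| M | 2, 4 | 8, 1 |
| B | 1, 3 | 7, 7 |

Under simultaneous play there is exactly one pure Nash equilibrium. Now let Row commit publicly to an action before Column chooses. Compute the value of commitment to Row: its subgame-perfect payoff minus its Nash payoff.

Solve by backward induction (Row leads).
- T: BR = L, leader payoff 5.
- M: BR = L, leader payoff 2.
- B: BR = R, leader payoff 7.
Among 5, 2, 7, the best is 7 at B. Subgame-perfect outcome: (B, R) with payoffs (7, 7).
Now find the simultaneous Nash equilibrium.
Row's best replies: L→T; R→M.
Column's best replies: T→L; M→L; B→R.
Only (T, L) has each player best-responding; Nash payoffs (5, 5).
Row's commitment gain: 7 − 5 = 2.

2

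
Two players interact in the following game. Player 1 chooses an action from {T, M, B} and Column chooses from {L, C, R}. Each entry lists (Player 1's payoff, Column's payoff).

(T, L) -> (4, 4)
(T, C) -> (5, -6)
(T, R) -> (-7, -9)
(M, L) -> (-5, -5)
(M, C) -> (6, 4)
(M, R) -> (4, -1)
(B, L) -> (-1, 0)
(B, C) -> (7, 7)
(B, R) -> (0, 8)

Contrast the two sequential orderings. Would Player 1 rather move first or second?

second

If Player 1 leads: Column's best replies are T→L, M→C, B→R; Player 1's induced payoffs 4, 6, 0; outcome (M, C), payoffs (6, 4).
If Column leads: Player 1's best replies are L→T, C→B, R→M; Column's induced payoffs 4, 7, -1; outcome (B, C), payoffs (7, 7).
Player 1 gets 6 moving first and 7 moving second, so Player 1 prefers to move second.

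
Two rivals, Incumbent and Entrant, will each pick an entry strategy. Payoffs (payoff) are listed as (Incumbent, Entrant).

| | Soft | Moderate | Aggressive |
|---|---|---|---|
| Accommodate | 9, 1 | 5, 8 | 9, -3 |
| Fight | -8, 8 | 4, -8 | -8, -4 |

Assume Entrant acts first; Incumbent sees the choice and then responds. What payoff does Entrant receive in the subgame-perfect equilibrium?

8

Solve by backward induction (Entrant leads).
- Soft: BR = Accommodate, leader payoff 1.
- Moderate: BR = Accommodate, leader payoff 8.
- Aggressive: BR = Accommodate, leader payoff -3.
Maximizing over 1, 8, -3, Entrant chooses Moderate. Subgame-perfect outcome: (Accommodate, Moderate) with payoffs (5, 8).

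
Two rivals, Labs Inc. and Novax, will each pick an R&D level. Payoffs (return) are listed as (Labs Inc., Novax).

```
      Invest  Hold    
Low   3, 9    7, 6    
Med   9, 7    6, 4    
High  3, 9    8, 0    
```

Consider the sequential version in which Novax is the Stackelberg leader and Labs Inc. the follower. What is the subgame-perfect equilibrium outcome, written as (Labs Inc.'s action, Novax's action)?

(Med, Invest)

Labs Inc. best-responds to each possible Novax move:
- Invest: BR = Med, leader payoff 7.
- Hold: BR = High, leader payoff 0.
Novax's induced payoffs are 7, 0, so Novax commits to Invest. Subgame-perfect outcome: (Med, Invest) with payoffs (9, 7).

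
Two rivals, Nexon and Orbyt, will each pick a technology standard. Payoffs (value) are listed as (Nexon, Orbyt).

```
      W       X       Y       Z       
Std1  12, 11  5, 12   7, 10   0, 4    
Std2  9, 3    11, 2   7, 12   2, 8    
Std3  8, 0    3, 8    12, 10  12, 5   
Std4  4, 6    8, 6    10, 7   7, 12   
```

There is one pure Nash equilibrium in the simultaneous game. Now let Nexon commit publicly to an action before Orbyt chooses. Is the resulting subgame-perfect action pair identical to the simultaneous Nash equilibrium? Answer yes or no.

yes

Backward induction with Nexon moving first.
- Std1 → Orbyt plays X (best of 11, 12, 10, 4); Nexon gets 5.
- Std2 → Orbyt plays Y (best of 3, 2, 12, 8); Nexon gets 7.
- Std3 → Orbyt plays Y (best of 0, 8, 10, 5); Nexon gets 12.
- Std4 → Orbyt plays Z (best of 6, 6, 7, 12); Nexon gets 7.
Among 5, 7, 12, 7, the best is 12 at Std3. Subgame-perfect outcome: (Std3, Y) with payoffs (12, 10).
Now find the simultaneous Nash equilibrium.
Nexon's best replies: W→Std1; X→Std2; Y→Std3; Z→Std3.
Orbyt's best replies: Std1→X; Std2→Y; Std3→Y; Std4→Z.
The unique mutual best reply is (Std3, Y), giving (12, 10).
Sequential outcome (Std3, Y) coincides with the Nash profile (Std3, Y).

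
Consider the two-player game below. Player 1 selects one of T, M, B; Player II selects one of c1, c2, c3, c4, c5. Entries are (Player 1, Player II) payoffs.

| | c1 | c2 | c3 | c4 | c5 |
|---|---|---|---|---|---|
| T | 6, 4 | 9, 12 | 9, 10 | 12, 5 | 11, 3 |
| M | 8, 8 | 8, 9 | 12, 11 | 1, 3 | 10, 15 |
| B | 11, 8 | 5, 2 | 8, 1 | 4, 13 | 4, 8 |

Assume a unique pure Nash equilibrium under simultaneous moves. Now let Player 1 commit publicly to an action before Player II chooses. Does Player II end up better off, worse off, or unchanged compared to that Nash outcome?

Solve by backward induction (Player 1 leads).
- T → Player II plays c2 (best of 4, 12, 10, 5, 3); Player 1 gets 9.
- M → Player II plays c5 (best of 8, 9, 11, 3, 15); Player 1 gets 10.
- B → Player II plays c4 (best of 8, 2, 1, 13, 8); Player 1 gets 4.
Maximizing over 9, 10, 4, Player 1 chooses M. Subgame-perfect outcome: (M, c5) with payoffs (10, 15).
Under simultaneous play:
Player 1's best replies: c1→B; c2→T; c3→M; c4→T; c5→T.
Player II's best replies: T→c2; M→c5; B→c4.
The unique mutual best reply is (T, c2), giving (9, 12).
Player II earns 15 sequentially versus 12 at the Nash outcome: better off.

better off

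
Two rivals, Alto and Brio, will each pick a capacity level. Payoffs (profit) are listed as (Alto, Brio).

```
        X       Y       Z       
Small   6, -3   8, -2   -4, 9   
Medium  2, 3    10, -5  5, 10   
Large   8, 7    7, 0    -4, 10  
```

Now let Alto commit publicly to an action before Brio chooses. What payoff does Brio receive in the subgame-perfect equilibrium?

10

Work backward from Brio's decision.
- Small → Brio plays Z (best of -3, -2, 9); Alto gets -4.
- Medium → Brio plays Z (best of 3, -5, 10); Alto gets 5.
- Large → Brio plays Z (best of 7, 0, 10); Alto gets -4.
Among -4, 5, -4, the best is 5 at Medium. Subgame-perfect outcome: (Medium, Z) with payoffs (5, 10).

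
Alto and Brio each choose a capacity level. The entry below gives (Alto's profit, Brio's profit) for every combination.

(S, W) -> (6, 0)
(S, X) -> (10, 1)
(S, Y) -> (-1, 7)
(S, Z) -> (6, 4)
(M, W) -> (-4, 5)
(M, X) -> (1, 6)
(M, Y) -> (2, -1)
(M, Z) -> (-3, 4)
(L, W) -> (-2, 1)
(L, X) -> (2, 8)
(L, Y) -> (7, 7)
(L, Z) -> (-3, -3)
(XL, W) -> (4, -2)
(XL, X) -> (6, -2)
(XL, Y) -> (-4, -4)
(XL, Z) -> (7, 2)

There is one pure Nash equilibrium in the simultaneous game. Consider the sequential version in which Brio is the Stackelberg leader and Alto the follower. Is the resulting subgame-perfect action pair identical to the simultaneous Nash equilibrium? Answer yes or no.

Alto best-responds to each possible Brio move:
- W: Alto compares 6, -4, -2, 4 and picks S; Brio would get 0.
- X: Alto compares 10, 1, 2, 6 and picks S; Brio would get 1.
- Y: Alto compares -1, 2, 7, -4 and picks L; Brio would get 7.
- Z: Alto compares 6, -3, -3, 7 and picks XL; Brio would get 2.
Maximizing over 0, 1, 7, 2, Brio chooses Y. Subgame-perfect outcome: (L, Y) with payoffs (7, 7).
Under simultaneous play:
Alto's best replies: W→S; X→S; Y→L; Z→XL.
Brio's best replies: S→Y; M→X; L→X; XL→Z.
The unique mutual best reply is (XL, Z), giving (7, 2).
Sequential outcome (L, Y) differs from the Nash profile (XL, Z).

no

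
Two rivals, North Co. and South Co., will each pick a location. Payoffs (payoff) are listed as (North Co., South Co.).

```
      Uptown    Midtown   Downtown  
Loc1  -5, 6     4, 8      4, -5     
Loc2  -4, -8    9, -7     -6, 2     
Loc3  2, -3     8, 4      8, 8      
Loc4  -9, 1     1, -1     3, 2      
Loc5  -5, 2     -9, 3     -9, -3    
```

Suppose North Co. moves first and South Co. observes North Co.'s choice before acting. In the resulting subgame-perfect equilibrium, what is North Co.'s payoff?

Work backward from South Co.'s decision.
- Loc1 → South Co. plays Midtown (best of 6, 8, -5); North Co. gets 4.
- Loc2 → South Co. plays Downtown (best of -8, -7, 2); North Co. gets -6.
- Loc3 → South Co. plays Downtown (best of -3, 4, 8); North Co. gets 8.
- Loc4 → South Co. plays Downtown (best of 1, -1, 2); North Co. gets 3.
- Loc5 → South Co. plays Midtown (best of 2, 3, -3); North Co. gets -9.
Maximizing over 4, -6, 8, 3, -9, North Co. chooses Loc3. Subgame-perfect outcome: (Loc3, Downtown) with payoffs (8, 8).

8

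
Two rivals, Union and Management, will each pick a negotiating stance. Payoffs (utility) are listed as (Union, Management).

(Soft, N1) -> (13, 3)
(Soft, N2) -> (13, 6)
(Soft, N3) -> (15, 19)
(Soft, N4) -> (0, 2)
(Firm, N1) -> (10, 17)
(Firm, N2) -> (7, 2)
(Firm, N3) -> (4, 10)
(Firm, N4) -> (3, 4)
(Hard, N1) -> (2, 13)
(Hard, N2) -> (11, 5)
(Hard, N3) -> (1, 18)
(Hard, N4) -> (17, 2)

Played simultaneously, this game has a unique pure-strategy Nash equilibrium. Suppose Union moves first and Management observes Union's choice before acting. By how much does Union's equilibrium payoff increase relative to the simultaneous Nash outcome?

Solve by backward induction (Union leads).
- Soft: BR = N3, leader payoff 15.
- Firm: BR = N1, leader payoff 10.
- Hard: BR = N3, leader payoff 1.
Among 15, 10, 1, the best is 15 at Soft. Subgame-perfect outcome: (Soft, N3) with payoffs (15, 19).
Under simultaneous play:
Union's best replies: N1→Soft; N2→Soft; N3→Soft; N4→Hard.
Management's best replies: Soft→N3; Firm→N1; Hard→N3.
Only (Soft, N3) has each player best-responding; Nash payoffs (15, 19).
Union's commitment gain: 15 − 15 = 0.

0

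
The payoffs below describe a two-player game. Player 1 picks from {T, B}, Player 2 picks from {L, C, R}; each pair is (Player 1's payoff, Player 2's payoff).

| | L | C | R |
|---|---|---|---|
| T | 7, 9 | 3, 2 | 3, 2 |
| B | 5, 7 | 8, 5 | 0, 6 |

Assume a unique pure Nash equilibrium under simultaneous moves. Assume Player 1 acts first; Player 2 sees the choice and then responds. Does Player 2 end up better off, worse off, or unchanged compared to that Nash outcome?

unchanged

Solve by backward induction (Player 1 leads).
- T → Player 2 plays L (best of 9, 2, 2); Player 1 gets 7.
- B → Player 2 plays L (best of 7, 5, 6); Player 1 gets 5.
Among 7, 5, the best is 7 at T. Subgame-perfect outcome: (T, L) with payoffs (7, 9).
Now find the simultaneous Nash equilibrium.
Player 1's best replies: L→T; C→B; R→T.
Player 2's best replies: T→L; B→L.
Only (T, L) has each player best-responding; Nash payoffs (7, 9).
Player 2 earns 9 sequentially versus 9 at the Nash outcome: unchanged.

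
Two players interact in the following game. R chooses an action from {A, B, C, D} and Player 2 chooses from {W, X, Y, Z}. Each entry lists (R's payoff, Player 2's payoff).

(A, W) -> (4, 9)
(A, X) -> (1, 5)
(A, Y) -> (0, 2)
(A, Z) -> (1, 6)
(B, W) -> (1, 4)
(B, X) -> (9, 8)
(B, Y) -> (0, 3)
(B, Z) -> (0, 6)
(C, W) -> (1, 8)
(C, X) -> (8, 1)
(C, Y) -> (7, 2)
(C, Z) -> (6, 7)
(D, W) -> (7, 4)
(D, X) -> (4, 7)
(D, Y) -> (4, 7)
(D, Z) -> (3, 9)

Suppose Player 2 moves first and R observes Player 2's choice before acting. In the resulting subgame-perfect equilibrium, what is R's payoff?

Solve by backward induction (Player 2 leads).
- W → R plays D (best of 4, 1, 1, 7); Player 2 gets 4.
- X → R plays B (best of 1, 9, 8, 4); Player 2 gets 8.
- Y → R plays C (best of 0, 0, 7, 4); Player 2 gets 2.
- Z → R plays C (best of 1, 0, 6, 3); Player 2 gets 7.
Among 4, 8, 2, 7, the best is 8 at X. Subgame-perfect outcome: (B, X) with payoffs (9, 8).

9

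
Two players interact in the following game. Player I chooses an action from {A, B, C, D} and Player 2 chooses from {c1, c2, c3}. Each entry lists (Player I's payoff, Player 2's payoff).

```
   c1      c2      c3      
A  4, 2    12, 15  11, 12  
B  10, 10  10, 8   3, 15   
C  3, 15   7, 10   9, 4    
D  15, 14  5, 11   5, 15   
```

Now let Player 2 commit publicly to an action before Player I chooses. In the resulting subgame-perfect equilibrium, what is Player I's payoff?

Backward induction with Player 2 moving first.
- c1: BR = D, leader payoff 14.
- c2: BR = A, leader payoff 15.
- c3: BR = A, leader payoff 12.
Among 14, 15, 12, the best is 15 at c2. Subgame-perfect outcome: (A, c2) with payoffs (12, 15).

12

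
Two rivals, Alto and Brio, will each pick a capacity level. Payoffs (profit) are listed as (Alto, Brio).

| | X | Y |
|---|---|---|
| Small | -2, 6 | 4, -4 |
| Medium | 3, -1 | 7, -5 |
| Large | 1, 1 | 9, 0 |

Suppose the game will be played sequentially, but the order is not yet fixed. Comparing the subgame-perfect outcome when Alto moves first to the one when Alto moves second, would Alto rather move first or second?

second

If Alto leads: Brio's best replies are Small→X, Medium→X, Large→X; Alto's induced payoffs -2, 3, 1; outcome (Medium, X), payoffs (3, -1).
If Brio leads: Alto's best replies are X→Medium, Y→Large; Brio's induced payoffs -1, 0; outcome (Large, Y), payoffs (9, 0).
Alto gets 3 moving first and 9 moving second, so Alto prefers to move second.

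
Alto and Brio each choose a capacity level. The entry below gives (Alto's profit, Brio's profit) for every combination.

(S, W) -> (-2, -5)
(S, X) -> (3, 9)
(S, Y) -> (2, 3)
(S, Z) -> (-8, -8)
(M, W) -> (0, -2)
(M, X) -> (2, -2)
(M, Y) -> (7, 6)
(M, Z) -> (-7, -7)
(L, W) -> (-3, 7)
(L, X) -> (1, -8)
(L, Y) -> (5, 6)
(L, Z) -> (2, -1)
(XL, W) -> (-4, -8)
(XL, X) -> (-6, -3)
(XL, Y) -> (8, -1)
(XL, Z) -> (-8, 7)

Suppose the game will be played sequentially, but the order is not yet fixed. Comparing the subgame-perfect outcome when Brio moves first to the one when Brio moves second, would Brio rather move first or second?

first

If Alto leads: Brio's best replies are S→X, M→Y, L→W, XL→Z; Alto's induced payoffs 3, 7, -3, -8; outcome (M, Y), payoffs (7, 6).
If Brio leads: Alto's best replies are W→M, X→S, Y→XL, Z→L; Brio's induced payoffs -2, 9, -1, -1; outcome (S, X), payoffs (3, 9).
Brio gets 9 moving first and 6 moving second, so Brio prefers to move first.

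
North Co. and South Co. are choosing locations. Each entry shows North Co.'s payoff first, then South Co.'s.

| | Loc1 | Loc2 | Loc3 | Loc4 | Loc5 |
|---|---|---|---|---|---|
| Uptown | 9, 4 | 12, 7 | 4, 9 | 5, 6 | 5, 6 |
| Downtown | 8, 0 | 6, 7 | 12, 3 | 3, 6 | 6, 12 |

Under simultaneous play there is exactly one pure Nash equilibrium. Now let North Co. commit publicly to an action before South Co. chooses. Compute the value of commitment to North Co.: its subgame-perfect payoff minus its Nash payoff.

0

Backward induction with North Co. moving first.
- Uptown: South Co. compares 4, 7, 9, 6, 6 and picks Loc3; North Co. would get 4.
- Downtown: South Co. compares 0, 7, 3, 6, 12 and picks Loc5; North Co. would get 6.
North Co.'s induced payoffs are 4, 6, so North Co. commits to Downtown. Subgame-perfect outcome: (Downtown, Loc5) with payoffs (6, 12).
Now find the simultaneous Nash equilibrium.
North Co.'s best replies: Loc1→Uptown; Loc2→Uptown; Loc3→Downtown; Loc4→Uptown; Loc5→Downtown.
South Co.'s best replies: Uptown→Loc3; Downtown→Loc5.
Only (Downtown, Loc5) has each player best-responding; Nash payoffs (6, 12).
North Co.'s commitment gain: 6 − 6 = 0.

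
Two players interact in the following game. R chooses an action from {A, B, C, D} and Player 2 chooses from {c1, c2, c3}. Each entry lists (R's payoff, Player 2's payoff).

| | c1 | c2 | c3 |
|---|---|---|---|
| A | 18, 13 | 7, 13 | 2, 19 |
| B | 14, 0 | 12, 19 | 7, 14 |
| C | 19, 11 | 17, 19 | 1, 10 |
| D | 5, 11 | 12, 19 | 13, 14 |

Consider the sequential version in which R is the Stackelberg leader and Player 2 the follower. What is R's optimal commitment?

C

Backward induction with R moving first.
- A: BR = c3, leader payoff 2.
- B: BR = c2, leader payoff 12.
- C: BR = c2, leader payoff 17.
- D: BR = c2, leader payoff 12.
R's induced payoffs are 2, 12, 17, 12, so R commits to C. Subgame-perfect outcome: (C, c2) with payoffs (17, 19).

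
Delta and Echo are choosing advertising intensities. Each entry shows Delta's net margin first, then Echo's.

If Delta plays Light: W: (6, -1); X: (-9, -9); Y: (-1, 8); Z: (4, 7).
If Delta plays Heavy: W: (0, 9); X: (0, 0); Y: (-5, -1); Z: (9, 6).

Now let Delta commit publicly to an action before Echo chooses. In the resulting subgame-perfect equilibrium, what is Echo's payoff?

Solve by backward induction (Delta leads).
- Light: BR = Y, leader payoff -1.
- Heavy: BR = W, leader payoff 0.
Maximizing over -1, 0, Delta chooses Heavy. Subgame-perfect outcome: (Heavy, W) with payoffs (0, 9).

9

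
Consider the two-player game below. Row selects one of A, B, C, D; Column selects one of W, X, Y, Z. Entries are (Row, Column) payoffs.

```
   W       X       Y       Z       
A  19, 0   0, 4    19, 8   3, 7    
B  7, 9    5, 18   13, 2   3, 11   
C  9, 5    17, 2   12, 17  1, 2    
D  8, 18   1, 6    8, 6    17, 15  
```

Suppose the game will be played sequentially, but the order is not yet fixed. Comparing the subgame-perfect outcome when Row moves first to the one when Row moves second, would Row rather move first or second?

If Row leads: Column's best replies are A→Y, B→X, C→Y, D→W; Row's induced payoffs 19, 5, 12, 8; outcome (A, Y), payoffs (19, 8).
If Column leads: Row's best replies are W→A, X→C, Y→A, Z→D; Column's induced payoffs 0, 2, 8, 15; outcome (D, Z), payoffs (17, 15).
Row gets 19 moving first and 17 moving second, so Row prefers to move first.

first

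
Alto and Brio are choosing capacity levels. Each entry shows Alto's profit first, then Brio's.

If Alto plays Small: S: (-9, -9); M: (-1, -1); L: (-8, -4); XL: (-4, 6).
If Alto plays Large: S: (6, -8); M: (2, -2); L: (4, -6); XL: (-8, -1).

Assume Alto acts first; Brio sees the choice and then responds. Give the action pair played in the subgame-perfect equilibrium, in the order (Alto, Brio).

(Small, XL)

Brio best-responds to each possible Alto move:
- Small: BR = XL, leader payoff -4.
- Large: BR = XL, leader payoff -8.
Alto's induced payoffs are -4, -8, so Alto commits to Small. Subgame-perfect outcome: (Small, XL) with payoffs (-4, 6).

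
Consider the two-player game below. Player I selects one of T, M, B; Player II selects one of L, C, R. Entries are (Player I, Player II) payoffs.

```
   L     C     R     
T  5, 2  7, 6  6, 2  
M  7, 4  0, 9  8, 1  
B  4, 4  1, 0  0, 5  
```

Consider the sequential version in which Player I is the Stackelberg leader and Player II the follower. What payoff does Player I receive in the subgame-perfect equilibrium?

7

Work backward from Player II's decision.
- T: Player II compares 2, 6, 2 and picks C; Player I would get 7.
- M: Player II compares 4, 9, 1 and picks C; Player I would get 0.
- B: Player II compares 4, 0, 5 and picks R; Player I would get 0.
Player I's induced payoffs are 7, 0, 0, so Player I commits to T. Subgame-perfect outcome: (T, C) with payoffs (7, 6).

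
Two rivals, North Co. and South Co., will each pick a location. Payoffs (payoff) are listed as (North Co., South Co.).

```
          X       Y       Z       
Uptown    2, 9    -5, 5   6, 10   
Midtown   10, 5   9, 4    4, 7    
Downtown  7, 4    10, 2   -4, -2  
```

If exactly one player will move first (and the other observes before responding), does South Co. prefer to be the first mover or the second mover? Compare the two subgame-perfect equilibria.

first

If North Co. leads: South Co.'s best replies are Uptown→Z, Midtown→Z, Downtown→X; North Co.'s induced payoffs 6, 4, 7; outcome (Downtown, X), payoffs (7, 4).
If South Co. leads: North Co.'s best replies are X→Midtown, Y→Downtown, Z→Uptown; South Co.'s induced payoffs 5, 2, 10; outcome (Uptown, Z), payoffs (6, 10).
South Co. gets 10 moving first and 4 moving second, so South Co. prefers to move first.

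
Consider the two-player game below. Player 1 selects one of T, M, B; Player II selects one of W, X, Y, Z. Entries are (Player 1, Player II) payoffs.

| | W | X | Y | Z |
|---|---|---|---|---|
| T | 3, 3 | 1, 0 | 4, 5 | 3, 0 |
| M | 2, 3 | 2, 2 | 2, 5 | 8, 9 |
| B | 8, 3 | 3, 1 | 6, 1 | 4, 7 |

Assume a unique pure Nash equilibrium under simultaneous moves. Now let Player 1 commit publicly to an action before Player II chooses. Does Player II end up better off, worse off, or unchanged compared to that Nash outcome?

Backward induction with Player 1 moving first.
- T: Player II compares 3, 0, 5, 0 and picks Y; Player 1 would get 4.
- M: Player II compares 3, 2, 5, 9 and picks Z; Player 1 would get 8.
- B: Player II compares 3, 1, 1, 7 and picks Z; Player 1 would get 4.
Maximizing over 4, 8, 4, Player 1 chooses M. Subgame-perfect outcome: (M, Z) with payoffs (8, 9).
Now find the simultaneous Nash equilibrium.
Player 1's best replies: W→B; X→B; Y→B; Z→M.
Player II's best replies: T→Y; M→Z; B→Z.
Only (M, Z) has each player best-responding; Nash payoffs (8, 9).
Player II earns 9 sequentially versus 9 at the Nash outcome: unchanged.

unchanged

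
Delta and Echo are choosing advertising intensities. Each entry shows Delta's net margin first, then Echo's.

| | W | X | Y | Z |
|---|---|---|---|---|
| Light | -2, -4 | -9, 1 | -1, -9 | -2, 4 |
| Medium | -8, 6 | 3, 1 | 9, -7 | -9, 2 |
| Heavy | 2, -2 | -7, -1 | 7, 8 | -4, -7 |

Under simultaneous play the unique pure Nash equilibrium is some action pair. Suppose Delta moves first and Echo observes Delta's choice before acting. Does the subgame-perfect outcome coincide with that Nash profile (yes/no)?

Solve by backward induction (Delta leads).
- Light: BR = Z, leader payoff -2.
- Medium: BR = W, leader payoff -8.
- Heavy: BR = Y, leader payoff 7.
Maximizing over -2, -8, 7, Delta chooses Heavy. Subgame-perfect outcome: (Heavy, Y) with payoffs (7, 8).
For the simultaneous game, intersect best replies.
Delta's best replies: W→Heavy; X→Medium; Y→Medium; Z→Light.
Echo's best replies: Light→Z; Medium→W; Heavy→Y.
The unique mutual best reply is (Light, Z), giving (-2, 4).
Sequential outcome (Heavy, Y) differs from the Nash profile (Light, Z).

no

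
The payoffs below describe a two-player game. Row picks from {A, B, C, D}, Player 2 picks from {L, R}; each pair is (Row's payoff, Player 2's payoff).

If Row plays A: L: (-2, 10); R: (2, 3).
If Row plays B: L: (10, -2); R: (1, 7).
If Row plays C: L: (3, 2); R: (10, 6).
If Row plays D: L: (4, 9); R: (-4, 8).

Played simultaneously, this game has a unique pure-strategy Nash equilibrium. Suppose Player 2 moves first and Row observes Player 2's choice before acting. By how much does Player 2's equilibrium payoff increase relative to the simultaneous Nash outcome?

Work backward from Row's decision.
- L: BR = B, leader payoff -2.
- R: BR = C, leader payoff 6.
Player 2's induced payoffs are -2, 6, so Player 2 commits to R. Subgame-perfect outcome: (C, R) with payoffs (10, 6).
For the simultaneous game, intersect best replies.
Row's best replies: L→B; R→C.
Player 2's best replies: A→L; B→R; C→R; D→L.
Only (C, R) has each player best-responding; Nash payoffs (10, 6).
Player 2's commitment gain: 6 − 6 = 0.

0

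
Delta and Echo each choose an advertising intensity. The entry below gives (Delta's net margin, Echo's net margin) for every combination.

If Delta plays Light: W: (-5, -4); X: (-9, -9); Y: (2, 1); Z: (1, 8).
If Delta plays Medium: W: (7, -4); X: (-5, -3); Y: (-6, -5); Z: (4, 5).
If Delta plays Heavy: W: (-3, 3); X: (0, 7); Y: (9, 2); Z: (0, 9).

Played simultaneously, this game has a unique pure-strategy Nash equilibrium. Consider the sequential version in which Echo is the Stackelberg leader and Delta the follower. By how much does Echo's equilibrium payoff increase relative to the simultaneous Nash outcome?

2

Work backward from Delta's decision.
- W: Delta compares -5, 7, -3 and picks Medium; Echo would get -4.
- X: Delta compares -9, -5, 0 and picks Heavy; Echo would get 7.
- Y: Delta compares 2, -6, 9 and picks Heavy; Echo would get 2.
- Z: Delta compares 1, 4, 0 and picks Medium; Echo would get 5.
Maximizing over -4, 7, 2, 5, Echo chooses X. Subgame-perfect outcome: (Heavy, X) with payoffs (0, 7).
For the simultaneous game, intersect best replies.
Delta's best replies: W→Medium; X→Heavy; Y→Heavy; Z→Medium.
Echo's best replies: Light→Z; Medium→Z; Heavy→Z.
Only (Medium, Z) has each player best-responding; Nash payoffs (4, 5).
Echo's commitment gain: 7 − 5 = 2.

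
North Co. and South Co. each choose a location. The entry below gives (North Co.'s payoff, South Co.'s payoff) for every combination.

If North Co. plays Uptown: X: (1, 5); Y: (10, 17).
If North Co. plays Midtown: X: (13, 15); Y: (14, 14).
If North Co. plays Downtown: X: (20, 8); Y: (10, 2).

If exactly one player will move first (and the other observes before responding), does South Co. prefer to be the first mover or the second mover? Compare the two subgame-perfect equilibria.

first

If North Co. leads: South Co.'s best replies are Uptown→Y, Midtown→X, Downtown→X; North Co.'s induced payoffs 10, 13, 20; outcome (Downtown, X), payoffs (20, 8).
If South Co. leads: North Co.'s best replies are X→Downtown, Y→Midtown; South Co.'s induced payoffs 8, 14; outcome (Midtown, Y), payoffs (14, 14).
South Co. gets 14 moving first and 8 moving second, so South Co. prefers to move first.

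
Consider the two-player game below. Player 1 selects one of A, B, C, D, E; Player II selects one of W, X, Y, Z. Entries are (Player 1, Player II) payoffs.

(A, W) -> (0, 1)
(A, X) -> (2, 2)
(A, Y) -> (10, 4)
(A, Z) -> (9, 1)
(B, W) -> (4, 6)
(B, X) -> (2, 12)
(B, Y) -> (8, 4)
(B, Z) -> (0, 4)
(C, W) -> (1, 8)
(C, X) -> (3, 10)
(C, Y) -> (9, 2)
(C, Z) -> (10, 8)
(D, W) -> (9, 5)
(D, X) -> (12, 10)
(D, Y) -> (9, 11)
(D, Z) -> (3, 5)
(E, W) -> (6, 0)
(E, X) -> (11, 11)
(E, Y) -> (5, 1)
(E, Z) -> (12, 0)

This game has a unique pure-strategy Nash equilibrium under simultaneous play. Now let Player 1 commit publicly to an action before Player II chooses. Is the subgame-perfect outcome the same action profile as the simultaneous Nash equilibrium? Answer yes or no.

no

Backward induction with Player 1 moving first.
- A: BR = Y, leader payoff 10.
- B: BR = X, leader payoff 2.
- C: BR = X, leader payoff 3.
- D: BR = Y, leader payoff 9.
- E: BR = X, leader payoff 11.
Player 1's induced payoffs are 10, 2, 3, 9, 11, so Player 1 commits to E. Subgame-perfect outcome: (E, X) with payoffs (11, 11).
For the simultaneous game, intersect best replies.
Player 1's best replies: W→D; X→D; Y→A; Z→E.
Player II's best replies: A→Y; B→X; C→X; D→Y; E→X.
The unique mutual best reply is (A, Y), giving (10, 4).
Sequential outcome (E, X) differs from the Nash profile (A, Y).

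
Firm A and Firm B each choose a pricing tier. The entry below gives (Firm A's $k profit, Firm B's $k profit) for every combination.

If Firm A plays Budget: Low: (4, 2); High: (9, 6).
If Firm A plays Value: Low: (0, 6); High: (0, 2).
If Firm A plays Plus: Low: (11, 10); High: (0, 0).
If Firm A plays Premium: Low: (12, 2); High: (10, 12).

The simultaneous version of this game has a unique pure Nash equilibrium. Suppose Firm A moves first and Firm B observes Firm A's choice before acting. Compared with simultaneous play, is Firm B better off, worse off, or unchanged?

Work backward from Firm B's decision.
- Budget: BR = High, leader payoff 9.
- Value: BR = Low, leader payoff 0.
- Plus: BR = Low, leader payoff 11.
- Premium: BR = High, leader payoff 10.
Among 9, 0, 11, 10, the best is 11 at Plus. Subgame-perfect outcome: (Plus, Low) with payoffs (11, 10).
Under simultaneous play:
Firm A's best replies: Low→Premium; High→Premium.
Firm B's best replies: Budget→High; Value→Low; Plus→Low; Premium→High.
Only (Premium, High) has each player best-responding; Nash payoffs (10, 12).
Firm B earns 10 sequentially versus 12 at the Nash outcome: worse off.

worse off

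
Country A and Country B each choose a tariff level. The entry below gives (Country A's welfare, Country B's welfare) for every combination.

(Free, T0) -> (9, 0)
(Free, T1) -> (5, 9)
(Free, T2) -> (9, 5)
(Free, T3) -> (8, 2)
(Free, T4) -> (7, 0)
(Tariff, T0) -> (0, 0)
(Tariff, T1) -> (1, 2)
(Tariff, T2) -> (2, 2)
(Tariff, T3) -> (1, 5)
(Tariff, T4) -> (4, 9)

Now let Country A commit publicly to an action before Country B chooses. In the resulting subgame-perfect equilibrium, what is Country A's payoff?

5

Country B best-responds to each possible Country A move:
- Free: Country B compares 0, 9, 5, 2, 0 and picks T1; Country A would get 5.
- Tariff: Country B compares 0, 2, 2, 5, 9 and picks T4; Country A would get 4.
Among 5, 4, the best is 5 at Free. Subgame-perfect outcome: (Free, T1) with payoffs (5, 9).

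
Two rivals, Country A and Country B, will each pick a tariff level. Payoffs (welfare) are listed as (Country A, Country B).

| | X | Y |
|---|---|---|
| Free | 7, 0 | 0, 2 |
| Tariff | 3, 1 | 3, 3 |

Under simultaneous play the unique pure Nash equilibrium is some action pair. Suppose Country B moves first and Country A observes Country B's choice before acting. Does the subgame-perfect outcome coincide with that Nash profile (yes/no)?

yes

Country A best-responds to each possible Country B move:
- X: Country A compares 7, 3 and picks Free; Country B would get 0.
- Y: Country A compares 0, 3 and picks Tariff; Country B would get 3.
Country B's induced payoffs are 0, 3, so Country B commits to Y. Subgame-perfect outcome: (Tariff, Y) with payoffs (3, 3).
For the simultaneous game, intersect best replies.
Country A's best replies: X→Free; Y→Tariff.
Country B's best replies: Free→Y; Tariff→Y.
The unique mutual best reply is (Tariff, Y), giving (3, 3).
Sequential outcome (Tariff, Y) coincides with the Nash profile (Tariff, Y).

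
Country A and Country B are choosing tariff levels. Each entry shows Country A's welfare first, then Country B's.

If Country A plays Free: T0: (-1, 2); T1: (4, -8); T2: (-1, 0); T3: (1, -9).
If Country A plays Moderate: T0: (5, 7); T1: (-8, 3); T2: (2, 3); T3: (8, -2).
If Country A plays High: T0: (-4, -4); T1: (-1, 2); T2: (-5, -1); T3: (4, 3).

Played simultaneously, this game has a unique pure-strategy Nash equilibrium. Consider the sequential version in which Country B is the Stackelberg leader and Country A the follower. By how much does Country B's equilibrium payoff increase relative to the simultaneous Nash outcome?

Work backward from Country A's decision.
- T0: Country A compares -1, 5, -4 and picks Moderate; Country B would get 7.
- T1: Country A compares 4, -8, -1 and picks Free; Country B would get -8.
- T2: Country A compares -1, 2, -5 and picks Moderate; Country B would get 3.
- T3: Country A compares 1, 8, 4 and picks Moderate; Country B would get -2.
Maximizing over 7, -8, 3, -2, Country B chooses T0. Subgame-perfect outcome: (Moderate, T0) with payoffs (5, 7).
For the simultaneous game, intersect best replies.
Country A's best replies: T0→Moderate; T1→Free; T2→Moderate; T3→Moderate.
Country B's best replies: Free→T0; Moderate→T0; High→T3.
Only (Moderate, T0) has each player best-responding; Nash payoffs (5, 7).
Country B's commitment gain: 7 − 7 = 0.

0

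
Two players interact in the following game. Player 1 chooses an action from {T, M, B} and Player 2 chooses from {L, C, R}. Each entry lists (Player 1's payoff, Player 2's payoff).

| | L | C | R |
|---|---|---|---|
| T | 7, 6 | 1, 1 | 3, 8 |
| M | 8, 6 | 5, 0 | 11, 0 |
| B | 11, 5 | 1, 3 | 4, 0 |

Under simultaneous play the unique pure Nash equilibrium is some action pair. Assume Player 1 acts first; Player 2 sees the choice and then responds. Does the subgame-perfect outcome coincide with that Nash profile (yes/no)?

yes

Work backward from Player 2's decision.
- T → Player 2 plays R (best of 6, 1, 8); Player 1 gets 3.
- M → Player 2 plays L (best of 6, 0, 0); Player 1 gets 8.
- B → Player 2 plays L (best of 5, 3, 0); Player 1 gets 11.
Player 1's induced payoffs are 3, 8, 11, so Player 1 commits to B. Subgame-perfect outcome: (B, L) with payoffs (11, 5).
For the simultaneous game, intersect best replies.
Player 1's best replies: L→B; C→M; R→M.
Player 2's best replies: T→R; M→L; B→L.
The unique mutual best reply is (B, L), giving (11, 5).
Sequential outcome (B, L) coincides with the Nash profile (B, L).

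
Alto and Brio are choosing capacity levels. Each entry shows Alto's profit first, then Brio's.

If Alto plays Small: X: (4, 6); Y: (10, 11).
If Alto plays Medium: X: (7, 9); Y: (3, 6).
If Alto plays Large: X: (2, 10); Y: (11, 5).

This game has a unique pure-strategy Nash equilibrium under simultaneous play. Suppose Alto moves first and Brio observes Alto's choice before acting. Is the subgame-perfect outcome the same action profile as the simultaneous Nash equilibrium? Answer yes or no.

Backward induction with Alto moving first.
- Small → Brio plays Y (best of 6, 11); Alto gets 10.
- Medium → Brio plays X (best of 9, 6); Alto gets 7.
- Large → Brio plays X (best of 10, 5); Alto gets 2.
Alto's induced payoffs are 10, 7, 2, so Alto commits to Small. Subgame-perfect outcome: (Small, Y) with payoffs (10, 11).
Under simultaneous play:
Alto's best replies: X→Medium; Y→Large.
Brio's best replies: Small→Y; Medium→X; Large→X.
Only (Medium, X) has each player best-responding; Nash payoffs (7, 9).
Sequential outcome (Small, Y) differs from the Nash profile (Medium, X).

no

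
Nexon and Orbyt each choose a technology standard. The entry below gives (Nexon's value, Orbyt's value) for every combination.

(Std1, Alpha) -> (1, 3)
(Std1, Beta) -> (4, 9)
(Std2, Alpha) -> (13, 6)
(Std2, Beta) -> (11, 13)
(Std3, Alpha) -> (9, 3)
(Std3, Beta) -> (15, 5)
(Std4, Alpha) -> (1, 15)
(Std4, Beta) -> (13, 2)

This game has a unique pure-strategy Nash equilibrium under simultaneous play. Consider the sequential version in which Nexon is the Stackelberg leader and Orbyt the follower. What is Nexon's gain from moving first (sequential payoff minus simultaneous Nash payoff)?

Backward induction with Nexon moving first.
- Std1: BR = Beta, leader payoff 4.
- Std2: BR = Beta, leader payoff 11.
- Std3: BR = Beta, leader payoff 15.
- Std4: BR = Alpha, leader payoff 1.
Nexon's induced payoffs are 4, 11, 15, 1, so Nexon commits to Std3. Subgame-perfect outcome: (Std3, Beta) with payoffs (15, 5).
Under simultaneous play:
Nexon's best replies: Alpha→Std2; Beta→Std3.
Orbyt's best replies: Std1→Beta; Std2→Beta; Std3→Beta; Std4→Alpha.
Only (Std3, Beta) has each player best-responding; Nash payoffs (15, 5).
Nexon's commitment gain: 15 − 15 = 0.

0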